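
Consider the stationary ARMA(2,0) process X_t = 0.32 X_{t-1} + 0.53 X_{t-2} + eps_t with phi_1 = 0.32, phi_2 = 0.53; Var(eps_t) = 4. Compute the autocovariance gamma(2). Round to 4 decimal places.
\gamma(2) = 7.7549

Multiply the model equation by X_{t-k} and take expectations. With theta_0 = psi_0 = 1 and psi_j the MA(infinity) weights, this gives
  gamma(k) - sum_i phi_i gamma(k-i) = c_k,
  c_k = sigma^2 * sum_{j=k..q} theta_j psi_{j-k}   (c_k = 0 for k > q),
using gamma(-m) = gamma(m).
Pure AR (q = 0): c_0 = sigma^2 = 4, c_k = 0 for k >= 1.
Equations for k = 0, 1, 2 (AR order 2, c_2 = 0):
  (E0) gamma(0) = phi_1 gamma(1) + phi_2 gamma(2) + c_0
  (E1) gamma(1) = phi_1 gamma(0) + phi_2 gamma(1) + c_1
  (E2) gamma(2) = phi_1 gamma(1) + phi_2 gamma(0)
From (E1): gamma(1) = A gamma(0) + B with
  A = phi_1 / (1 - phi_2) = 0.32 / 0.47 = 0.680851,   B = c_1 / (1 - phi_2) = 0 / 0.47 = 0.
Insert (E2) into (E0): gamma(0) (1 - phi_2^2) = phi_1 (1 + phi_2) gamma(1) + c_0.
  phi_1 (1 + phi_2) = (0.32)(1.53) = 0.4896,   1 - phi_2^2 = 0.7191.
Replace gamma(1) by A gamma(0) + B and collect gamma(0):
  gamma(0) [0.7191 - (0.4896)(0.680851)] = c_0 = 4
  gamma(0) * 0.385755 = 4
  gamma(0) = 4 / 0.385755 = 10.369267.
  gamma(1) = A gamma(0) = (0.680851)(10.369267) = 7.059927.
  gamma(2) = phi_1 gamma(1) + phi_2 gamma(0) = (0.32)(7.059927) + (0.53)(10.369267) = 7.754888.
Therefore gamma(2) = 7.7549 (to 4 decimal places).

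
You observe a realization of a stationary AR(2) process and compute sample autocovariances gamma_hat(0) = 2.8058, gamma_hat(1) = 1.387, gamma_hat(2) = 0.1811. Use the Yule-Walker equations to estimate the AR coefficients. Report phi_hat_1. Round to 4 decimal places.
\hat\phi_{1} = 0.6120

The Yule-Walker equations for an AR(p) process read, in matrix form,
  Gamma_p phi = r_p,   with   (Gamma_p)_{ij} = gamma(|i - j|),
                       (r_p)_i = gamma(i),   i,j = 1..p.
Substitute the sample gammas (Toeplitz matrix and right-hand side of size 2):
  Gamma_p = [[2.8058, 1.387], [1.387, 2.8058]]
  r_p     = [1.387, 0.1811]
Written out:
  2.8058 phi_1 + 1.387 phi_2 = 1.387
  1.387 phi_1 + 2.8058 phi_2 = 0.1811
Solve by Cramer's rule:
  det = gamma(0)^2 - gamma(1)^2 = (2.8058)^2 - (1.387)^2 = 7.87251364 - 1.923769 = 5.94874464
  phi_hat_1 = [gamma(1) gamma(0) - gamma(1) gamma(2)] / det = [(1.387)(2.8058) - (1.387)(0.1811)] / 5.94874464 = 3.6404589 / 5.94874464 = 0.612
  phi_hat_2 = [gamma(0) gamma(2) - gamma(1)^2] / det = [(2.8058)(0.1811) - (1.387)^2] / 5.94874464 = -1.41563862 / 5.94874464 = -0.238
So phi_hat = [0.6120, -0.2380].
Therefore phi_hat_1 = 0.6120.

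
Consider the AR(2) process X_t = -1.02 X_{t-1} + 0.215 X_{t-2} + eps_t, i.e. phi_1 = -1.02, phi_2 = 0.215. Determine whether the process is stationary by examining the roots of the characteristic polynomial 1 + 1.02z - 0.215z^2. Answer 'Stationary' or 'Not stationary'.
\text{Not stationary}

The AR(p) characteristic polynomial is P(z) = 1 + 1.02z - 0.215z^2.
Stationarity requires all roots to lie outside the unit circle, i.e. |z| > 1 for every root.
Set 1 + (1.02) z + (-0.215) z^2 = 0, i.e. a z^2 + b z + c = 0 with a = -0.215, b = 1.02, c = 1.
Discriminant D = b^2 - 4ac = (1.02)^2 - 4*(-0.215)*1 = 1.0404 - (-0.86) = 1.9004.
D >= 0, so the roots are real: z = (-b +/- sqrt(D)) / (2a) = (-1.02 +/- 1.37855) / (-0.43).
  z_1 = (-1.02 + 1.37855) / (-0.43) = -0.8338,   |z_1| = 0.8338.
  z_2 = (-1.02 - 1.37855) / (-0.43) = 5.578,   |z_2| = 5.578.
Moduli of all roots: 0.8338, 5.5780.
All moduli strictly greater than 1? No.
Verdict: Not stationary.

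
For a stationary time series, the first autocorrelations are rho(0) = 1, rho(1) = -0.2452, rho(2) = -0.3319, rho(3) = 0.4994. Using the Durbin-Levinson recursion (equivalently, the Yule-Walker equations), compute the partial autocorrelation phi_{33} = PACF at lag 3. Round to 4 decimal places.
\phi_{33} = 0.3630

The PACF at lag k is phi_{kk}, the last component of the solution
to the Yule-Walker system G_k phi = r_k where
  (G_k)_{ij} = rho(|i - j|), (r_k)_i = rho(i), i,j = 1..k.
Equivalently, Durbin-Levinson gives phi_{kk} iteratively:
  phi_{11} = rho(1)
  phi_{kk} = [rho(k) - sum_{j=1..k-1} phi_{k-1,j} rho(k-j)]
            / [1 - sum_{j=1..k-1} phi_{k-1,j} rho(j)],
  phi_{k,j} = phi_{k-1,j} - phi_{kk} phi_{k-1,k-j},  j = 1..k-1.
Step k = 1:
  phi_11 = rho(1) = -0.2452.
Step k = 2:
  phi_22 = [rho(2) - phi_11 rho(1)] / [1 - phi_11 rho(1)] = [-0.3319 - (-0.2452)(-0.2452)] / [1 - (-0.2452)(-0.2452)]
         = -0.39202304 / 0.93987696 = -0.4171.
  Update: phi_21 = phi_11 - phi_22 phi_11 = -0.2452 - (-0.4171)(-0.2452) = -0.347473.
Step k = 3:
  phi_33 = [rho(3) - phi_21 rho(2) - phi_22 rho(1)] / [1 - phi_21 rho(1) - phi_22 rho(2)]
    numerator   = 0.4994 - (-0.347473)(-0.3319) - (-0.4171)(-0.2452) = 0.28180069
    denominator = 1 - (-0.347473)(-0.2452) - (-0.4171)(-0.3319) = 0.776364
  phi_33 = 0.28180069 / 0.776364 = 0.363.
Therefore phi_{33} = 0.3630.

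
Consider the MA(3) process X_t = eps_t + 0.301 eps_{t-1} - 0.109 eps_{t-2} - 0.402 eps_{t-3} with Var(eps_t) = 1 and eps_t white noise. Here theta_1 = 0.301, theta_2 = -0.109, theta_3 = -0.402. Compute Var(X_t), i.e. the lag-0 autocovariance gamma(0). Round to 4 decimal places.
\gamma(0) = 1.2641

For an MA(q) process X_t = eps_t + sum_i theta_i eps_{t-i} with
Var(eps_t) = sigma^2, the variance is
  gamma(0) = sigma^2 * (1 + sum_i theta_i^2).
  sum_i theta_i^2 = (0.301)^2 + (-0.109)^2 + (-0.402)^2 = 0.090601 + 0.011881 + 0.161604 = 0.264086.
  gamma(0) = 1 * (1 + 0.264086) = 1 * 1.264086 = 1.264086, which rounds to 1.2641.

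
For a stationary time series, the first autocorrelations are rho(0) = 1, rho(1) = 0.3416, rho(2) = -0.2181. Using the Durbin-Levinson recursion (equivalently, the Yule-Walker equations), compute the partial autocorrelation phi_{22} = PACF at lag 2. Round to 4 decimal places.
\phi_{22} = -0.3790

The PACF at lag k is phi_{kk}, the last component of the solution
to the Yule-Walker system G_k phi = r_k where
  (G_k)_{ij} = rho(|i - j|), (r_k)_i = rho(i), i,j = 1..k.
Equivalently, Durbin-Levinson gives phi_{kk} iteratively:
  phi_{11} = rho(1)
  phi_{kk} = [rho(k) - sum_{j=1..k-1} phi_{k-1,j} rho(k-j)]
            / [1 - sum_{j=1..k-1} phi_{k-1,j} rho(j)],
  phi_{k,j} = phi_{k-1,j} - phi_{kk} phi_{k-1,k-j},  j = 1..k-1.
Step k = 1:
  phi_11 = rho(1) = 0.3416.
Step k = 2:
  phi_22 = [rho(2) - phi_11 rho(1)] / [1 - phi_11 rho(1)] = [-0.2181 - (0.3416)(0.3416)] / [1 - (0.3416)(0.3416)]
         = -0.33479056 / 0.88330944 = -0.379.
Therefore phi_{22} = -0.3790.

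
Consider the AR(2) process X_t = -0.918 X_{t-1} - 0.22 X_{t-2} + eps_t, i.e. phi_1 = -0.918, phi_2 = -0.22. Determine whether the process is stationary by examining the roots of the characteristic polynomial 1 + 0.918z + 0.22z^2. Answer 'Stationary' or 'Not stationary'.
\text{Stationary}

The AR(p) characteristic polynomial is P(z) = 1 + 0.918z + 0.22z^2.
Stationarity requires all roots to lie outside the unit circle, i.e. |z| > 1 for every root.
Set 1 + (0.918) z + (0.22) z^2 = 0, i.e. a z^2 + b z + c = 0 with a = 0.22, b = 0.918, c = 1.
Discriminant D = b^2 - 4ac = (0.918)^2 - 4*(0.22)*1 = 0.842724 - (0.88) = -0.037276.
D < 0, so the roots are the complex-conjugate pair z = (-b +/- i sqrt(-D)) / (2a) = -2.0864 +/- 0.4388i.
For a conjugate pair |z|^2 = z * conj(z) = (product of roots) = c/a = 1/(0.22) = 4.545455, so |z| = sqrt(4.545455) = 2.132 for both roots.
Moduli of all roots: 2.1320, 2.1320.
All moduli strictly greater than 1? Yes.
Verdict: Stationary.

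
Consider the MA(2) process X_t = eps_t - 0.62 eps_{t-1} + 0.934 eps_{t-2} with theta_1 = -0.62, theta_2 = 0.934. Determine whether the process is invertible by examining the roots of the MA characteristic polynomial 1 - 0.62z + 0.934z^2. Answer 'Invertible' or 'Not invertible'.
\text{Invertible}

The MA(q) characteristic polynomial is P(z) = 1 - 0.62z + 0.934z^2.
Invertibility requires all roots to lie outside the unit circle, i.e. |z| > 1 for every root.
Set 1 + (-0.62) z + (0.934) z^2 = 0, i.e. a z^2 + b z + c = 0 with a = 0.934, b = -0.62, c = 1.
Discriminant D = b^2 - 4ac = (-0.62)^2 - 4*(0.934)*1 = 0.3844 - (3.736) = -3.3516.
D < 0, so the roots are the complex-conjugate pair z = (-b +/- i sqrt(-D)) / (2a) = 0.3319 +/- 0.9801i.
For a conjugate pair |z|^2 = z * conj(z) = (product of roots) = c/a = 1/(0.934) = 1.070664, so |z| = sqrt(1.070664) = 1.0347 for both roots.
Moduli of all roots: 1.0347, 1.0347.
All moduli strictly greater than 1? Yes.
Verdict: Invertible.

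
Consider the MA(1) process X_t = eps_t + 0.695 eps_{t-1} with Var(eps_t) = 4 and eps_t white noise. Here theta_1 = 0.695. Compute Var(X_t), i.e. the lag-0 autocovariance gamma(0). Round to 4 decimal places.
\gamma(0) = 5.9321

For an MA(q) process X_t = eps_t + sum_i theta_i eps_{t-i} with
Var(eps_t) = sigma^2, the variance is
  gamma(0) = sigma^2 * (1 + sum_i theta_i^2).
  sum_i theta_i^2 = (0.695)^2 = 0.483025.
  gamma(0) = 4 * (1 + 0.483025) = 4 * 1.483025 = 5.9321.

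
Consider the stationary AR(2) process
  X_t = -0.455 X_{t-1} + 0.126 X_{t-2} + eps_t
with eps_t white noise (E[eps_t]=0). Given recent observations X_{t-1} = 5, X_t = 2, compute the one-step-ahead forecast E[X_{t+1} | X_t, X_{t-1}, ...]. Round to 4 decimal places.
E[X_{t+1} \mid \mathcal F_t] = -0.2800

For an AR(p) model X_t = c + sum_i phi_i X_{t-i} + eps_t, the
one-step-ahead conditional mean is
  E[X_{t+1} | X_t, ...] = c + sum_i phi_i X_{t+1-i}.
Substitute known values:
  E[X_{t+1} | ...] = (-0.455) * (2) + (0.126) * (5)
                   = -0.2800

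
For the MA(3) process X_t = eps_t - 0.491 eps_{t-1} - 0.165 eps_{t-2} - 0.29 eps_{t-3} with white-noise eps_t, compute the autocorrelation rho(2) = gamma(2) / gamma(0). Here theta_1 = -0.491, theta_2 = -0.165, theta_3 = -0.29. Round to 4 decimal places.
\rho(2) = -0.0167

For an MA(q) process with theta_0 = 1, the autocovariance is
  gamma(k) = sigma^2 * sum_{i=0..q-k} theta_i * theta_{i+k},
and rho(k) = gamma(k) / gamma(0). Sigma^2 cancels.
  numerator   = (1)*(-0.165) + (-0.491)*(-0.29) = -0.02261.
  denominator = (1)^2 + (-0.491)^2 + (-0.165)^2 + (-0.29)^2 = 1.352406.
  rho(2) = -0.02261 / 1.352406 = -0.0167.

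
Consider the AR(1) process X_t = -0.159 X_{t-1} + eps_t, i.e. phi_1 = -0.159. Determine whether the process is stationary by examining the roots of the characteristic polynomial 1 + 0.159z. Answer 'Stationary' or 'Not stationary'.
\text{Stationary}

The AR(p) characteristic polynomial is P(z) = 1 + 0.159z.
Stationarity requires all roots to lie outside the unit circle, i.e. |z| > 1 for every root.
This is linear in z: 1 + (0.159) z = 0  =>  z = -1/(0.159) = -6.289308,  |z| = 6.289308.
Moduli of all roots: 6.2893.
All moduli strictly greater than 1? Yes.
Verdict: Stationary.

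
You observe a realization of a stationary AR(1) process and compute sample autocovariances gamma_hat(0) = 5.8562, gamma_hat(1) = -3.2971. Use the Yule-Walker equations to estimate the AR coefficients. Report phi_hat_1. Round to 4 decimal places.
\hat\phi_{1} = -0.5630

The Yule-Walker equations for an AR(p) process read, in matrix form,
  Gamma_p phi = r_p,   with   (Gamma_p)_{ij} = gamma(|i - j|),
                       (r_p)_i = gamma(i),   i,j = 1..p.
Substitute the sample gammas (Toeplitz matrix and right-hand side of size 1):
  Gamma_p = [[5.8562]]
  r_p     = [-3.2971]
With p = 1 this is the single equation gamma(0) phi_1 = gamma(1):
  phi_hat_1 = gamma(1) / gamma(0) = -3.2971 / 5.8562 = -0.5630.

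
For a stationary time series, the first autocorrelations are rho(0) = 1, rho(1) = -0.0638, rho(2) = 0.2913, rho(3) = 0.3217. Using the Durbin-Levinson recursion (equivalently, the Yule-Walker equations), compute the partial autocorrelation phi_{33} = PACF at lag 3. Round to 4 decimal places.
\phi_{33} = 0.3870

The PACF at lag k is phi_{kk}, the last component of the solution
to the Yule-Walker system G_k phi = r_k where
  (G_k)_{ij} = rho(|i - j|), (r_k)_i = rho(i), i,j = 1..k.
Equivalently, Durbin-Levinson gives phi_{kk} iteratively:
  phi_{11} = rho(1)
  phi_{kk} = [rho(k) - sum_{j=1..k-1} phi_{k-1,j} rho(k-j)]
            / [1 - sum_{j=1..k-1} phi_{k-1,j} rho(j)],
  phi_{k,j} = phi_{k-1,j} - phi_{kk} phi_{k-1,k-j},  j = 1..k-1.
Step k = 1:
  phi_11 = rho(1) = -0.0638.
Step k = 2:
  phi_22 = [rho(2) - phi_11 rho(1)] / [1 - phi_11 rho(1)] = [0.2913 - (-0.0638)(-0.0638)] / [1 - (-0.0638)(-0.0638)]
         = 0.28722956 / 0.99592956 = 0.288403.
  Update: phi_21 = phi_11 - phi_22 phi_11 = -0.0638 - (0.288403)(-0.0638) = -0.0454.
Step k = 3:
  phi_33 = [rho(3) - phi_21 rho(2) - phi_22 rho(1)] / [1 - phi_21 rho(1) - phi_22 rho(2)]
    numerator   = 0.3217 - (-0.0454)(0.2913) - (0.288403)(-0.0638) = 0.35332512
    denominator = 1 - (-0.0454)(-0.0638) - (0.288403)(0.2913) = 0.91309155
  phi_33 = 0.35332512 / 0.91309155 = 0.387.
Therefore phi_{33} = 0.3870.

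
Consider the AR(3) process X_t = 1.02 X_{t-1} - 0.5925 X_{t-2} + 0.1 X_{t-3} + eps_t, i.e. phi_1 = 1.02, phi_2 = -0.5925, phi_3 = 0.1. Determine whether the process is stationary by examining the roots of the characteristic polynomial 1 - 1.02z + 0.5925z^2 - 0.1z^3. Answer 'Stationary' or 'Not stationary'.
\text{Stationary}

The AR(p) characteristic polynomial is P(z) = 1 - 1.02z + 0.5925z^2 - 0.1z^3.
Stationarity requires all roots to lie outside the unit circle, i.e. |z| > 1 for every root.
Degree 3: look for a simple real root z0 first, then factor out (1 - z/z0) and solve the remaining quadratic.
Testing z0 = 4: P(4) = 1 + (-1.02)(4) + (0.5925)(4)^2 + (-0.1)(4)^3
  = 1 + (-4.08) + (9.48) + (-6.4) = 0.  So z_0 = 4 is a root, |z_0| = 4.
Divide out the factor (1 - 0.25 z) = (1 - z/z0) (since 1/z0 = 0.25):
  P(z) = (1 - 0.25 z)(1 + (-0.77) z + (0.4) z^2)
  [check: z-coef -0.77 - (0.25) = -1.02; z^2-coef 0.4 - (0.25)(-0.77) = 0.5925; z^3-coef -(0.25)(0.4) = -0.1.]
Remaining roots from the quadratic factor 1 + (-0.77) z + (0.4) z^2:
  Set 1 + (-0.77) z + (0.4) z^2 = 0, i.e. a z^2 + b z + c = 0 with a = 0.4, b = -0.77, c = 1.
  Discriminant D = b^2 - 4ac = (-0.77)^2 - 4*(0.4)*1 = 0.5929 - (1.6) = -1.0071.
  D < 0, so the roots are the complex-conjugate pair z = (-b +/- i sqrt(-D)) / (2a) = 0.9625 +/- 1.2544i.
  For a conjugate pair |z|^2 = z * conj(z) = (product of roots) = c/a = 1/(0.4) = 2.5, so |z| = sqrt(2.5) = 1.5811 for both roots.
Moduli of all roots: 4.0000, 1.5811, 1.5811.
All moduli strictly greater than 1? Yes.
Verdict: Stationary.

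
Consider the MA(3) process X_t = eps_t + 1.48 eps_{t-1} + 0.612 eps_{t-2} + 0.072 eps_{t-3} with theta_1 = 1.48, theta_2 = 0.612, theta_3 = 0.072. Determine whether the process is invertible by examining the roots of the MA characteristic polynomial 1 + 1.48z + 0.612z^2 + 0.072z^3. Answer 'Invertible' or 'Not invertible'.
\text{Invertible}

The MA(q) characteristic polynomial is P(z) = 1 + 1.48z + 0.612z^2 + 0.072z^3.
Invertibility requires all roots to lie outside the unit circle, i.e. |z| > 1 for every root.
Degree 3: look for a simple real root z0 first, then factor out (1 - z/z0) and solve the remaining quadratic.
Testing z0 = -2.5: P(-2.5) = 1 + (1.48)(-2.5) + (0.612)(-2.5)^2 + (0.072)(-2.5)^3
  = 1 + (-3.7) + (3.825) + (-1.125) = 0.  So z_0 = -2.5 is a root, |z_0| = 2.5.
Divide out the factor (1 + 0.4 z) = (1 - z/z0) (since 1/z0 = -0.4):
  P(z) = (1 + 0.4 z)(1 + (1.08) z + (0.18) z^2)
  [check: z-coef 1.08 - (-0.4) = 1.48; z^2-coef 0.18 - (-0.4)(1.08) = 0.612; z^3-coef -(-0.4)(0.18) = 0.072.]
Remaining roots from the quadratic factor 1 + (1.08) z + (0.18) z^2:
  Set 1 + (1.08) z + (0.18) z^2 = 0, i.e. a z^2 + b z + c = 0 with a = 0.18, b = 1.08, c = 1.
  Discriminant D = b^2 - 4ac = (1.08)^2 - 4*(0.18)*1 = 1.1664 - (0.72) = 0.4464.
  D >= 0, so the roots are real: z = (-b +/- sqrt(D)) / (2a) = (-1.08 +/- 0.668132) / (0.36).
    z_1 = (-1.08 + 0.668132) / (0.36) = -1.1441,   |z_1| = 1.1441.
    z_2 = (-1.08 - 0.668132) / (0.36) = -4.8559,   |z_2| = 4.8559.
Moduli of all roots: 2.5000, 1.1441, 4.8559.
All moduli strictly greater than 1? Yes.
Verdict: Invertible.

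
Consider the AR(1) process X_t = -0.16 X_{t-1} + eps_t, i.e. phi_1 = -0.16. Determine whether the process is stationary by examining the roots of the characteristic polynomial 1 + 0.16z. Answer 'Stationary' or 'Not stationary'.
\text{Stationary}

The AR(p) characteristic polynomial is P(z) = 1 + 0.16z.
Stationarity requires all roots to lie outside the unit circle, i.e. |z| > 1 for every root.
This is linear in z: 1 + (0.16) z = 0  =>  z = -1/(0.16) = -6.25,  |z| = 6.25.
Moduli of all roots: 6.2500.
All moduli strictly greater than 1? Yes.
Verdict: Stationary.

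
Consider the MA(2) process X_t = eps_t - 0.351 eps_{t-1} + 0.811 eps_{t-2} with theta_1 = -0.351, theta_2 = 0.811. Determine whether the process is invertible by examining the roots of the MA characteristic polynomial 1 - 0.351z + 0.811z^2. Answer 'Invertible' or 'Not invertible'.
\text{Invertible}

The MA(q) characteristic polynomial is P(z) = 1 - 0.351z + 0.811z^2.
Invertibility requires all roots to lie outside the unit circle, i.e. |z| > 1 for every root.
Set 1 + (-0.351) z + (0.811) z^2 = 0, i.e. a z^2 + b z + c = 0 with a = 0.811, b = -0.351, c = 1.
Discriminant D = b^2 - 4ac = (-0.351)^2 - 4*(0.811)*1 = 0.123201 - (3.244) = -3.120799.
D < 0, so the roots are the complex-conjugate pair z = (-b +/- i sqrt(-D)) / (2a) = 0.2164 +/- 1.0891i.
For a conjugate pair |z|^2 = z * conj(z) = (product of roots) = c/a = 1/(0.811) = 1.233046, so |z| = sqrt(1.233046) = 1.1104 for both roots.
Moduli of all roots: 1.1104, 1.1104.
All moduli strictly greater than 1? Yes.
Verdict: Invertible.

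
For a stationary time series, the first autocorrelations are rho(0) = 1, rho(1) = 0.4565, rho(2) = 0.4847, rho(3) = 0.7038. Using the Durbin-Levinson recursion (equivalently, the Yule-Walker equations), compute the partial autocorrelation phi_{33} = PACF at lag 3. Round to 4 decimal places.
\phi_{33} = 0.5760

The PACF at lag k is phi_{kk}, the last component of the solution
to the Yule-Walker system G_k phi = r_k where
  (G_k)_{ij} = rho(|i - j|), (r_k)_i = rho(i), i,j = 1..k.
Equivalently, Durbin-Levinson gives phi_{kk} iteratively:
  phi_{11} = rho(1)
  phi_{kk} = [rho(k) - sum_{j=1..k-1} phi_{k-1,j} rho(k-j)]
            / [1 - sum_{j=1..k-1} phi_{k-1,j} rho(j)],
  phi_{k,j} = phi_{k-1,j} - phi_{kk} phi_{k-1,k-j},  j = 1..k-1.
Step k = 1:
  phi_11 = rho(1) = 0.4565.
Step k = 2:
  phi_22 = [rho(2) - phi_11 rho(1)] / [1 - phi_11 rho(1)] = [0.4847 - (0.4565)(0.4565)] / [1 - (0.4565)(0.4565)]
         = 0.27630775 / 0.79160775 = 0.349046.
  Update: phi_21 = phi_11 - phi_22 phi_11 = 0.4565 - (0.349046)(0.4565) = 0.29716.
Step k = 3:
  phi_33 = [rho(3) - phi_21 rho(2) - phi_22 rho(1)] / [1 - phi_21 rho(1) - phi_22 rho(2)]
    numerator   = 0.7038 - (0.29716)(0.4847) - (0.349046)(0.4565) = 0.40042674
    denominator = 1 - (0.29716)(0.4565) - (0.349046)(0.4847) = 0.69516355
  phi_33 = 0.40042674 / 0.69516355 = 0.576.
Therefore phi_{33} = 0.5760.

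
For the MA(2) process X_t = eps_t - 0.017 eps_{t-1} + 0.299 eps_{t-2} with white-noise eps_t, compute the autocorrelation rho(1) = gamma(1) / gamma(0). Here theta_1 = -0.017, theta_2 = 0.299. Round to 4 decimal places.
\rho(1) = -0.0203

For an MA(q) process with theta_0 = 1, the autocovariance is
  gamma(k) = sigma^2 * sum_{i=0..q-k} theta_i * theta_{i+k},
and rho(k) = gamma(k) / gamma(0). Sigma^2 cancels.
  numerator   = (1)*(-0.017) + (-0.017)*(0.299) = -0.022083.
  denominator = (1)^2 + (-0.017)^2 + (0.299)^2 = 1.08969.
  rho(1) = -0.022083 / 1.08969 = -0.0203.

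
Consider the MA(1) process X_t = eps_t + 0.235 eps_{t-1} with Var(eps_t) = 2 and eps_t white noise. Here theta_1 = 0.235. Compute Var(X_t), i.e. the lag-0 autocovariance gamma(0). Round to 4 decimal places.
\gamma(0) = 2.1105

For an MA(q) process X_t = eps_t + sum_i theta_i eps_{t-i} with
Var(eps_t) = sigma^2, the variance is
  gamma(0) = sigma^2 * (1 + sum_i theta_i^2).
  sum_i theta_i^2 = (0.235)^2 = 0.055225.
  gamma(0) = 2 * (1 + 0.055225) = 2 * 1.055225 = 2.11045, which rounds to 2.1105.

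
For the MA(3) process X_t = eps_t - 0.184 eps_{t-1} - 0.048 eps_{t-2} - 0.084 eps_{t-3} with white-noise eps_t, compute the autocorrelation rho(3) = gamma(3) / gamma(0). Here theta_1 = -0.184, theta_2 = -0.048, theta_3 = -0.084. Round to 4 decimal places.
\rho(3) = -0.0805

For an MA(q) process with theta_0 = 1, the autocovariance is
  gamma(k) = sigma^2 * sum_{i=0..q-k} theta_i * theta_{i+k},
and rho(k) = gamma(k) / gamma(0). Sigma^2 cancels.
  numerator   = (1)*(-0.084) = -0.084.
  denominator = (1)^2 + (-0.184)^2 + (-0.048)^2 + (-0.084)^2 = 1.043216.
  rho(3) = -0.084 / 1.043216 = -0.0805.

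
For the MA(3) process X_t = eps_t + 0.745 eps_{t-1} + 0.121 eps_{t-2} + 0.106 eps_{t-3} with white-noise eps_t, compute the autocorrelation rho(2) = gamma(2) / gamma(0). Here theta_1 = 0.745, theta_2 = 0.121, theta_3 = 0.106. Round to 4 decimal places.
\rho(2) = 0.1265

For an MA(q) process with theta_0 = 1, the autocovariance is
  gamma(k) = sigma^2 * sum_{i=0..q-k} theta_i * theta_{i+k},
and rho(k) = gamma(k) / gamma(0). Sigma^2 cancels.
  numerator   = (1)*(0.121) + (0.745)*(0.106) = 0.19997.
  denominator = (1)^2 + (0.745)^2 + (0.121)^2 + (0.106)^2 = 1.580902.
  rho(2) = 0.19997 / 1.580902 = 0.1265.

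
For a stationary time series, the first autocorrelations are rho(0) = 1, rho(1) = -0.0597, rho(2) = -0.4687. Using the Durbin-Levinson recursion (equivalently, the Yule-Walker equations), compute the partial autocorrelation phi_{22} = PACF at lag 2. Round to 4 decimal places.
\phi_{22} = -0.4740

The PACF at lag k is phi_{kk}, the last component of the solution
to the Yule-Walker system G_k phi = r_k where
  (G_k)_{ij} = rho(|i - j|), (r_k)_i = rho(i), i,j = 1..k.
Equivalently, Durbin-Levinson gives phi_{kk} iteratively:
  phi_{11} = rho(1)
  phi_{kk} = [rho(k) - sum_{j=1..k-1} phi_{k-1,j} rho(k-j)]
            / [1 - sum_{j=1..k-1} phi_{k-1,j} rho(j)],
  phi_{k,j} = phi_{k-1,j} - phi_{kk} phi_{k-1,k-j},  j = 1..k-1.
Step k = 1:
  phi_11 = rho(1) = -0.0597.
Step k = 2:
  phi_22 = [rho(2) - phi_11 rho(1)] / [1 - phi_11 rho(1)] = [-0.4687 - (-0.0597)(-0.0597)] / [1 - (-0.0597)(-0.0597)]
         = -0.47226409 / 0.99643591 = -0.474.
Therefore phi_{22} = -0.4740.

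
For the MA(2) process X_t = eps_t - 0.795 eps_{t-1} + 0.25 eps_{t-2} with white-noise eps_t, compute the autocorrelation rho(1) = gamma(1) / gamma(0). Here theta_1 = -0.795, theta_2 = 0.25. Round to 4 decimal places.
\rho(1) = -0.5864

For an MA(q) process with theta_0 = 1, the autocovariance is
  gamma(k) = sigma^2 * sum_{i=0..q-k} theta_i * theta_{i+k},
and rho(k) = gamma(k) / gamma(0). Sigma^2 cancels.
  numerator   = (1)*(-0.795) + (-0.795)*(0.25) = -0.99375.
  denominator = (1)^2 + (-0.795)^2 + (0.25)^2 = 1.694525.
  rho(1) = -0.99375 / 1.694525 = -0.5864.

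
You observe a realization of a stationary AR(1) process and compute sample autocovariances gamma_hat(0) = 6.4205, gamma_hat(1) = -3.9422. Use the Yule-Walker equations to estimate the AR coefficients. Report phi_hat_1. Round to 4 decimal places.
\hat\phi_{1} = -0.6140

The Yule-Walker equations for an AR(p) process read, in matrix form,
  Gamma_p phi = r_p,   with   (Gamma_p)_{ij} = gamma(|i - j|),
                       (r_p)_i = gamma(i),   i,j = 1..p.
Substitute the sample gammas (Toeplitz matrix and right-hand side of size 1):
  Gamma_p = [[6.4205]]
  r_p     = [-3.9422]
With p = 1 this is the single equation gamma(0) phi_1 = gamma(1):
  phi_hat_1 = gamma(1) / gamma(0) = -3.9422 / 6.4205 = -0.6140.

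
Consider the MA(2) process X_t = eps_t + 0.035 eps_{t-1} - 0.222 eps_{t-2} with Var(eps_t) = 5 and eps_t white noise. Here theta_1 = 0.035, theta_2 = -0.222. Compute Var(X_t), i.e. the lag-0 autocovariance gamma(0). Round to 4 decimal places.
\gamma(0) = 5.2525

For an MA(q) process X_t = eps_t + sum_i theta_i eps_{t-i} with
Var(eps_t) = sigma^2, the variance is
  gamma(0) = sigma^2 * (1 + sum_i theta_i^2).
  sum_i theta_i^2 = (0.035)^2 + (-0.222)^2 = 0.001225 + 0.049284 = 0.050509.
  gamma(0) = 5 * (1 + 0.050509) = 5 * 1.050509 = 5.252545, which rounds to 5.2525.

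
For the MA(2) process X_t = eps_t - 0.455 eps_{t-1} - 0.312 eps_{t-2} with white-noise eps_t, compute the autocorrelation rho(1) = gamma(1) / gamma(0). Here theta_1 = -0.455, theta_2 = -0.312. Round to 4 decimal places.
\rho(1) = -0.2400

For an MA(q) process with theta_0 = 1, the autocovariance is
  gamma(k) = sigma^2 * sum_{i=0..q-k} theta_i * theta_{i+k},
and rho(k) = gamma(k) / gamma(0). Sigma^2 cancels.
  numerator   = (1)*(-0.455) + (-0.455)*(-0.312) = -0.31304.
  denominator = (1)^2 + (-0.455)^2 + (-0.312)^2 = 1.304369.
  rho(1) = -0.31304 / 1.304369 = -0.2400.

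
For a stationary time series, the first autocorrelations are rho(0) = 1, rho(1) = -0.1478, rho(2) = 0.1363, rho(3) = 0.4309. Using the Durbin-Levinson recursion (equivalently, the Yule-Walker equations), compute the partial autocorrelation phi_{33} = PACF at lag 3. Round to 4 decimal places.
\phi_{33} = 0.4830

The PACF at lag k is phi_{kk}, the last component of the solution
to the Yule-Walker system G_k phi = r_k where
  (G_k)_{ij} = rho(|i - j|), (r_k)_i = rho(i), i,j = 1..k.
Equivalently, Durbin-Levinson gives phi_{kk} iteratively:
  phi_{11} = rho(1)
  phi_{kk} = [rho(k) - sum_{j=1..k-1} phi_{k-1,j} rho(k-j)]
            / [1 - sum_{j=1..k-1} phi_{k-1,j} rho(j)],
  phi_{k,j} = phi_{k-1,j} - phi_{kk} phi_{k-1,k-j},  j = 1..k-1.
Step k = 1:
  phi_11 = rho(1) = -0.1478.
Step k = 2:
  phi_22 = [rho(2) - phi_11 rho(1)] / [1 - phi_11 rho(1)] = [0.1363 - (-0.1478)(-0.1478)] / [1 - (-0.1478)(-0.1478)]
         = 0.11445516 / 0.97815516 = 0.117011.
  Update: phi_21 = phi_11 - phi_22 phi_11 = -0.1478 - (0.117011)(-0.1478) = -0.130506.
Step k = 3:
  phi_33 = [rho(3) - phi_21 rho(2) - phi_22 rho(1)] / [1 - phi_21 rho(1) - phi_22 rho(2)]
    numerator   = 0.4309 - (-0.130506)(0.1363) - (0.117011)(-0.1478) = 0.4659822
    denominator = 1 - (-0.130506)(-0.1478) - (0.117011)(0.1363) = 0.96476262
  phi_33 = 0.4659822 / 0.96476262 = 0.483.
Therefore phi_{33} = 0.4830.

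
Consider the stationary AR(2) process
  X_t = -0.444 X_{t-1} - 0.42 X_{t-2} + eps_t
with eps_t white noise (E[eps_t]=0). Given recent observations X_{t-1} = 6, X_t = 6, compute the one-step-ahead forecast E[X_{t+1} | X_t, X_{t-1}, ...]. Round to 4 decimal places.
E[X_{t+1} \mid \mathcal F_t] = -5.1840

For an AR(p) model X_t = c + sum_i phi_i X_{t-i} + eps_t, the
one-step-ahead conditional mean is
  E[X_{t+1} | X_t, ...] = c + sum_i phi_i X_{t+1-i}.
Substitute known values:
  E[X_{t+1} | ...] = (-0.444) * (6) + (-0.42) * (6)
                   = -5.1840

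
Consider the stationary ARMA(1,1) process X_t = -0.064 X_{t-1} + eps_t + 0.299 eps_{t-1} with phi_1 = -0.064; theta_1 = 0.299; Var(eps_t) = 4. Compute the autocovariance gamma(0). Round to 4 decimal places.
\gamma(0) = 4.2218

Multiply the model equation by X_{t-k} and take expectations. With theta_0 = psi_0 = 1 and psi_j the MA(infinity) weights, this gives
  gamma(k) - sum_i phi_i gamma(k-i) = c_k,
  c_k = sigma^2 * sum_{j=k..q} theta_j psi_{j-k}   (c_k = 0 for k > q),
using gamma(-m) = gamma(m).
psi-weights needed (psi_j = theta_j + sum_i phi_i psi_{j-i}):
  psi_1 = theta_1 + phi_1 = 0.299 + (-0.064) = 0.235
Right-hand sides:
  c_0 = sigma^2 (1 + theta_1 psi_1) = 4 * (1 + (0.299)(0.235)) = 4 * 1.070265 = 4.28106
  c_1 = sigma^2 theta_1 = 4 * (0.299) = 1.196
  c_2 = 0
Equations for k = 0 and k = 1 (AR order 1):
  gamma(0) = phi_1 gamma(1) + c_0
  gamma(1) = phi_1 gamma(0) + c_1
Substituting the second into the first: gamma(0) (1 - phi_1^2) = c_0 + phi_1 c_1, so
  gamma(0) = (c_0 + phi_1 c_1) / (1 - phi_1^2) = (4.28106 + (-0.064)(1.196)) / (1 - (-0.064)^2) = 4.204516 / 0.995904 = 4.221809.
Therefore gamma(0) = 4.2218 (to 4 decimal places).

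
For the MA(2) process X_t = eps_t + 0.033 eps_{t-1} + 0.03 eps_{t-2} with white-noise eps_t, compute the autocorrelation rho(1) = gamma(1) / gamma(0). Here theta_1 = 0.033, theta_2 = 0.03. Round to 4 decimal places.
\rho(1) = 0.0339

For an MA(q) process with theta_0 = 1, the autocovariance is
  gamma(k) = sigma^2 * sum_{i=0..q-k} theta_i * theta_{i+k},
and rho(k) = gamma(k) / gamma(0). Sigma^2 cancels.
  numerator   = (1)*(0.033) + (0.033)*(0.03) = 0.03399.
  denominator = (1)^2 + (0.033)^2 + (0.03)^2 = 1.001989.
  rho(1) = 0.03399 / 1.001989 = 0.0339.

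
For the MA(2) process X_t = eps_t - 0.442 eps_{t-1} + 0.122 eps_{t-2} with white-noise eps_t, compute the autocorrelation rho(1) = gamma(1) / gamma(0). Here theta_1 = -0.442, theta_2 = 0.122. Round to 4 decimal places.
\rho(1) = -0.4098

For an MA(q) process with theta_0 = 1, the autocovariance is
  gamma(k) = sigma^2 * sum_{i=0..q-k} theta_i * theta_{i+k},
and rho(k) = gamma(k) / gamma(0). Sigma^2 cancels.
  numerator   = (1)*(-0.442) + (-0.442)*(0.122) = -0.495924.
  denominator = (1)^2 + (-0.442)^2 + (0.122)^2 = 1.210248.
  rho(1) = -0.495924 / 1.210248 = -0.4098.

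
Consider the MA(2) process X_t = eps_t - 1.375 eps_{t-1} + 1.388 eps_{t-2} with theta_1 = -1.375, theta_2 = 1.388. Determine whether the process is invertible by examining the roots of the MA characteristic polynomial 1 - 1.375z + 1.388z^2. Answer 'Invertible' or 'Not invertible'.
\text{Not invertible}

The MA(q) characteristic polynomial is P(z) = 1 - 1.375z + 1.388z^2.
Invertibility requires all roots to lie outside the unit circle, i.e. |z| > 1 for every root.
Set 1 + (-1.375) z + (1.388) z^2 = 0, i.e. a z^2 + b z + c = 0 with a = 1.388, b = -1.375, c = 1.
Discriminant D = b^2 - 4ac = (-1.375)^2 - 4*(1.388)*1 = 1.890625 - (5.552) = -3.661375.
D < 0, so the roots are the complex-conjugate pair z = (-b +/- i sqrt(-D)) / (2a) = 0.4953 +/- 0.6893i.
For a conjugate pair |z|^2 = z * conj(z) = (product of roots) = c/a = 1/(1.388) = 0.720461, so |z| = sqrt(0.720461) = 0.8488 for both roots.
Moduli of all roots: 0.8488, 0.8488.
All moduli strictly greater than 1? No.
Verdict: Not invertible.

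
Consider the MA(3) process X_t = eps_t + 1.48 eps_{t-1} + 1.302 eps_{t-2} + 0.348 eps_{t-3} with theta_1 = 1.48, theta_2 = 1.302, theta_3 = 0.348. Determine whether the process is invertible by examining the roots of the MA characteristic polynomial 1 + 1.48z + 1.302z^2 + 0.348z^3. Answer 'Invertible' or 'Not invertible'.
\text{Invertible}

The MA(q) characteristic polynomial is P(z) = 1 + 1.48z + 1.302z^2 + 0.348z^3.
Invertibility requires all roots to lie outside the unit circle, i.e. |z| > 1 for every root.
Degree 3: look for a simple real root z0 first, then factor out (1 - z/z0) and solve the remaining quadratic.
Testing z0 = -2.5: P(-2.5) = 1 + (1.48)(-2.5) + (1.302)(-2.5)^2 + (0.348)(-2.5)^3
  = 1 + (-3.7) + (8.1375) + (-5.4375) = 0.  So z_0 = -2.5 is a root, |z_0| = 2.5.
Divide out the factor (1 + 0.4 z) = (1 - z/z0) (since 1/z0 = -0.4):
  P(z) = (1 + 0.4 z)(1 + (1.08) z + (0.87) z^2)
  [check: z-coef 1.08 - (-0.4) = 1.48; z^2-coef 0.87 - (-0.4)(1.08) = 1.302; z^3-coef -(-0.4)(0.87) = 0.348.]
Remaining roots from the quadratic factor 1 + (1.08) z + (0.87) z^2:
  Set 1 + (1.08) z + (0.87) z^2 = 0, i.e. a z^2 + b z + c = 0 with a = 0.87, b = 1.08, c = 1.
  Discriminant D = b^2 - 4ac = (1.08)^2 - 4*(0.87)*1 = 1.1664 - (3.48) = -2.3136.
  D < 0, so the roots are the complex-conjugate pair z = (-b +/- i sqrt(-D)) / (2a) = -0.6207 +/- 0.8742i.
  For a conjugate pair |z|^2 = z * conj(z) = (product of roots) = c/a = 1/(0.87) = 1.149425, so |z| = sqrt(1.149425) = 1.0721 for both roots.
Moduli of all roots: 2.5000, 1.0721, 1.0721.
All moduli strictly greater than 1? Yes.
Verdict: Invertible.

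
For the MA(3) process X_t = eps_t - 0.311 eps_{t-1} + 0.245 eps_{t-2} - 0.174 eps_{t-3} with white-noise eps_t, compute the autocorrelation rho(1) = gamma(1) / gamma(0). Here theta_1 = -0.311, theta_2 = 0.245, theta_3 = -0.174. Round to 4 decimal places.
\rho(1) = -0.3621

For an MA(q) process with theta_0 = 1, the autocovariance is
  gamma(k) = sigma^2 * sum_{i=0..q-k} theta_i * theta_{i+k},
and rho(k) = gamma(k) / gamma(0). Sigma^2 cancels.
  numerator   = (1)*(-0.311) + (-0.311)*(0.245) + (0.245)*(-0.174) = -0.429825.
  denominator = (1)^2 + (-0.311)^2 + (0.245)^2 + (-0.174)^2 = 1.187022.
  rho(1) = -0.429825 / 1.187022 = -0.3621.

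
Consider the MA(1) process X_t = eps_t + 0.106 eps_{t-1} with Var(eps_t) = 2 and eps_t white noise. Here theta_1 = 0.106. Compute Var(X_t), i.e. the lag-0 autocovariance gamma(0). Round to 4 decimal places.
\gamma(0) = 2.0225

For an MA(q) process X_t = eps_t + sum_i theta_i eps_{t-i} with
Var(eps_t) = sigma^2, the variance is
  gamma(0) = sigma^2 * (1 + sum_i theta_i^2).
  sum_i theta_i^2 = (0.106)^2 = 0.011236.
  gamma(0) = 2 * (1 + 0.011236) = 2 * 1.011236 = 2.022472, which rounds to 2.0225.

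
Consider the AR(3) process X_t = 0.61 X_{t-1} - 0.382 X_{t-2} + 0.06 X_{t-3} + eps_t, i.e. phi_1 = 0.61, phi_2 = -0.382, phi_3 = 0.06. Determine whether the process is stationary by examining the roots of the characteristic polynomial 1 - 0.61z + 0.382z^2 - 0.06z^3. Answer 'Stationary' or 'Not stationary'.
\text{Stationary}

The AR(p) characteristic polynomial is P(z) = 1 - 0.61z + 0.382z^2 - 0.06z^3.
Stationarity requires all roots to lie outside the unit circle, i.e. |z| > 1 for every root.
Degree 3: look for a simple real root z0 first, then factor out (1 - z/z0) and solve the remaining quadratic.
Testing z0 = 5: P(5) = 1 + (-0.61)(5) + (0.382)(5)^2 + (-0.06)(5)^3
  = 1 + (-3.05) + (9.55) + (-7.5) = 0.  So z_0 = 5 is a root, |z_0| = 5.
Divide out the factor (1 - 0.2 z) = (1 - z/z0) (since 1/z0 = 0.2):
  P(z) = (1 - 0.2 z)(1 + (-0.41) z + (0.3) z^2)
  [check: z-coef -0.41 - (0.2) = -0.61; z^2-coef 0.3 - (0.2)(-0.41) = 0.382; z^3-coef -(0.2)(0.3) = -0.06.]
Remaining roots from the quadratic factor 1 + (-0.41) z + (0.3) z^2:
  Set 1 + (-0.41) z + (0.3) z^2 = 0, i.e. a z^2 + b z + c = 0 with a = 0.3, b = -0.41, c = 1.
  Discriminant D = b^2 - 4ac = (-0.41)^2 - 4*(0.3)*1 = 0.1681 - (1.2) = -1.0319.
  D < 0, so the roots are the complex-conjugate pair z = (-b +/- i sqrt(-D)) / (2a) = 0.6833 +/- 1.693i.
  For a conjugate pair |z|^2 = z * conj(z) = (product of roots) = c/a = 1/(0.3) = 3.333333, so |z| = sqrt(3.333333) = 1.8257 for both roots.
Moduli of all roots: 5.0000, 1.8257, 1.8257.
All moduli strictly greater than 1? Yes.
Verdict: Stationary.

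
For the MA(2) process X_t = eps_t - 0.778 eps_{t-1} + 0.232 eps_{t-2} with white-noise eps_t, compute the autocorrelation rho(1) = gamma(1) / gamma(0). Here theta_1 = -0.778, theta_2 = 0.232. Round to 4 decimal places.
\rho(1) = -0.5777

For an MA(q) process with theta_0 = 1, the autocovariance is
  gamma(k) = sigma^2 * sum_{i=0..q-k} theta_i * theta_{i+k},
and rho(k) = gamma(k) / gamma(0). Sigma^2 cancels.
  numerator   = (1)*(-0.778) + (-0.778)*(0.232) = -0.958496.
  denominator = (1)^2 + (-0.778)^2 + (0.232)^2 = 1.659108.
  rho(1) = -0.958496 / 1.659108 = -0.5777.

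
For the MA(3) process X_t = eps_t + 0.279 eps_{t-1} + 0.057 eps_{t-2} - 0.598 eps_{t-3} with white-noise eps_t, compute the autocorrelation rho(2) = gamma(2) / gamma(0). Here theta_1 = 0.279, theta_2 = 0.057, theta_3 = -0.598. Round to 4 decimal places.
\rho(2) = -0.0763

For an MA(q) process with theta_0 = 1, the autocovariance is
  gamma(k) = sigma^2 * sum_{i=0..q-k} theta_i * theta_{i+k},
and rho(k) = gamma(k) / gamma(0). Sigma^2 cancels.
  numerator   = (1)*(0.057) + (0.279)*(-0.598) = -0.109842.
  denominator = (1)^2 + (0.279)^2 + (0.057)^2 + (-0.598)^2 = 1.438694.
  rho(2) = -0.109842 / 1.438694 = -0.0763.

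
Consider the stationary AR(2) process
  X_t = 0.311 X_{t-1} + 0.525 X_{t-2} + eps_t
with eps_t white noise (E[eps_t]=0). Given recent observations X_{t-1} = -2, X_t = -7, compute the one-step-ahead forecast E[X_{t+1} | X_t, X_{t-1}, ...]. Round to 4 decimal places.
E[X_{t+1} \mid \mathcal F_t] = -3.2270

For an AR(p) model X_t = c + sum_i phi_i X_{t-i} + eps_t, the
one-step-ahead conditional mean is
  E[X_{t+1} | X_t, ...] = c + sum_i phi_i X_{t+1-i}.
Substitute known values:
  E[X_{t+1} | ...] = (0.311) * (-7) + (0.525) * (-2)
                   = -3.2270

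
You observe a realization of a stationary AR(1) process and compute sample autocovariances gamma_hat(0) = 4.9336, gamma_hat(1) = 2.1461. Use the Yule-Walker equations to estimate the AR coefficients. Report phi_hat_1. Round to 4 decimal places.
\hat\phi_{1} = 0.4350

The Yule-Walker equations for an AR(p) process read, in matrix form,
  Gamma_p phi = r_p,   with   (Gamma_p)_{ij} = gamma(|i - j|),
                       (r_p)_i = gamma(i),   i,j = 1..p.
Substitute the sample gammas (Toeplitz matrix and right-hand side of size 1):
  Gamma_p = [[4.9336]]
  r_p     = [2.1461]
With p = 1 this is the single equation gamma(0) phi_1 = gamma(1):
  phi_hat_1 = gamma(1) / gamma(0) = 2.1461 / 4.9336 = 0.4350.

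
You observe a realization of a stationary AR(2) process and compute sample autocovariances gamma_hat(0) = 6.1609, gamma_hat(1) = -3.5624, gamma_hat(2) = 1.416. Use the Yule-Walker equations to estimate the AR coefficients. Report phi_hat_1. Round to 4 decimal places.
\hat\phi_{1} = -0.6690

The Yule-Walker equations for an AR(p) process read, in matrix form,
  Gamma_p phi = r_p,   with   (Gamma_p)_{ij} = gamma(|i - j|),
                       (r_p)_i = gamma(i),   i,j = 1..p.
Substitute the sample gammas (Toeplitz matrix and right-hand side of size 2):
  Gamma_p = [[6.1609, -3.5624], [-3.5624, 6.1609]]
  r_p     = [-3.5624, 1.416]
Written out:
  6.1609 phi_1 - 3.5624 phi_2 = -3.5624
  -3.5624 phi_1 + 6.1609 phi_2 = 1.416
Solve by Cramer's rule:
  det = gamma(0)^2 - gamma(1)^2 = (6.1609)^2 - (-3.5624)^2 = 37.95668881 - 12.69069376 = 25.26599505
  phi_hat_1 = [gamma(1) gamma(0) - gamma(1) gamma(2)] / det = [(-3.5624)(6.1609) - (-3.5624)(1.416)] / 25.26599505 = -16.90323176 / 25.26599505 = -0.669
  phi_hat_2 = [gamma(0) gamma(2) - gamma(1)^2] / det = [(6.1609)(1.416) - (-3.5624)^2] / 25.26599505 = -3.96685936 / 25.26599505 = -0.157
So phi_hat = [-0.6690, -0.1570].
Therefore phi_hat_1 = -0.6690.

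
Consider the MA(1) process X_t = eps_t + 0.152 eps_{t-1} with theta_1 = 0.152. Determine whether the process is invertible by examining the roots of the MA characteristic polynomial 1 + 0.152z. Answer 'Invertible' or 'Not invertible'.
\text{Invertible}

The MA(q) characteristic polynomial is P(z) = 1 + 0.152z.
Invertibility requires all roots to lie outside the unit circle, i.e. |z| > 1 for every root.
This is linear in z: 1 + (0.152) z = 0  =>  z = -1/(0.152) = -6.578947,  |z| = 6.578947.
Moduli of all roots: 6.5789.
All moduli strictly greater than 1? Yes.
Verdict: Invertible.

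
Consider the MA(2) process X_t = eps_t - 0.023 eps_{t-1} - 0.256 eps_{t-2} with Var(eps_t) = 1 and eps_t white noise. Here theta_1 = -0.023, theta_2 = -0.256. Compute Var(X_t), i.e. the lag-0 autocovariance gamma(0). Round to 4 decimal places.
\gamma(0) = 1.0661

For an MA(q) process X_t = eps_t + sum_i theta_i eps_{t-i} with
Var(eps_t) = sigma^2, the variance is
  gamma(0) = sigma^2 * (1 + sum_i theta_i^2).
  sum_i theta_i^2 = (-0.023)^2 + (-0.256)^2 = 0.000529 + 0.065536 = 0.066065.
  gamma(0) = 1 * (1 + 0.066065) = 1 * 1.066065 = 1.066065, which rounds to 1.0661.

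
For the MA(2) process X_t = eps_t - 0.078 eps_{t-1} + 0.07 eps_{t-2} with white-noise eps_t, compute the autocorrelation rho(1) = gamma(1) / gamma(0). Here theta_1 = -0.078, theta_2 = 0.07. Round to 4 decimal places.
\rho(1) = -0.0826

For an MA(q) process with theta_0 = 1, the autocovariance is
  gamma(k) = sigma^2 * sum_{i=0..q-k} theta_i * theta_{i+k},
and rho(k) = gamma(k) / gamma(0). Sigma^2 cancels.
  numerator   = (1)*(-0.078) + (-0.078)*(0.07) = -0.08346.
  denominator = (1)^2 + (-0.078)^2 + (0.07)^2 = 1.010984.
  rho(1) = -0.08346 / 1.010984 = -0.0826.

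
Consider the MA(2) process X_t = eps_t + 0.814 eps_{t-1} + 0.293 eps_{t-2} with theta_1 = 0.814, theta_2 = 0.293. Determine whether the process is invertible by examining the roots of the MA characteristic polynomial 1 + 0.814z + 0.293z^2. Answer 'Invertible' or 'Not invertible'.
\text{Invertible}

The MA(q) characteristic polynomial is P(z) = 1 + 0.814z + 0.293z^2.
Invertibility requires all roots to lie outside the unit circle, i.e. |z| > 1 for every root.
Set 1 + (0.814) z + (0.293) z^2 = 0, i.e. a z^2 + b z + c = 0 with a = 0.293, b = 0.814, c = 1.
Discriminant D = b^2 - 4ac = (0.814)^2 - 4*(0.293)*1 = 0.662596 - (1.172) = -0.509404.
D < 0, so the roots are the complex-conjugate pair z = (-b +/- i sqrt(-D)) / (2a) = -1.3891 +/- 1.218i.
For a conjugate pair |z|^2 = z * conj(z) = (product of roots) = c/a = 1/(0.293) = 3.412969, so |z| = sqrt(3.412969) = 1.8474 for both roots.
Moduli of all roots: 1.8474, 1.8474.
All moduli strictly greater than 1? Yes.
Verdict: Invertible.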